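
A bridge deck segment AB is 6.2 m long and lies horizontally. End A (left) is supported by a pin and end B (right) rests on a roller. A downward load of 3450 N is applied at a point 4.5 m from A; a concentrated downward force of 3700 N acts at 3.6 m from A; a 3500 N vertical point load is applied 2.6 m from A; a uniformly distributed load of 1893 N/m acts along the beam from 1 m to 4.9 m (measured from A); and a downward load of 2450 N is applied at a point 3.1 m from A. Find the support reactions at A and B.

A_x = 0, A_y = 9625 N, B_y = 10860 N

Resultant of the distributed load: 1893 × 3.9 = 7382.7 N at 2.95 m from A.
ΣM about A: B_y·6.2 − 3450·4.5 − 3700·3.6 − 3500·2.6 − (1893·3.9)·2.95 − 2450·3.1 = 0 → B_y = 67318.965/6.2 = 10857.9 ≈ 10860 N.
ΣF_y = 0: A_y + 10857.9 − 3450 − 3700 − 3500 − 1893·3.9 − 2450 = 0 → A_y = 9625 N.
ΣF_x = 0: no horizontal applied forces, so A_x = 0.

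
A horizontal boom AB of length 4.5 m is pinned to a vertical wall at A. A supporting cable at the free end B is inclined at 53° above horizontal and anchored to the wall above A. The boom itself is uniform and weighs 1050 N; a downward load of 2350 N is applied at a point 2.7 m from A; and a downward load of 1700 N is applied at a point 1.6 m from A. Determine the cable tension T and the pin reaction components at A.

T = 3180 N, A_x = 1914 N, A_y = 2561 N

ΣM about A: T·sin53°·4.5 − 1050·2.25 − 2350·2.7 − 1700·1.6 = 0 → T = 11427.5/(4.5·0.798636) = 3179.73 ≈ 3180 N.
ΣF_x = 0: A_x − T·cos53° = 0 → A_x = 3179.73 × 0.601815 = 1914 N.
ΣF_y = 0: A_y + T·sin53° − 1050 − 2350 − 1700 = 0 → A_y = 5100 − 3179.73 × 0.798636 = 2561 N.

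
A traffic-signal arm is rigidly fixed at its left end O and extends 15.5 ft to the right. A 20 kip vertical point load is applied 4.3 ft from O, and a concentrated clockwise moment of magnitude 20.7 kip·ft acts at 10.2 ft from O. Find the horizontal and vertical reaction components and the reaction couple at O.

O_x = 0, O_y = 20.00 kip, M_O = 106.7 kip·ft

ΣF_x = 0: O_x = 0.
ΣF_y = 0: O_y − 20 = 0 → O_y = 20.00 kip.
ΣM about O: M_O − 20·4.3 − 20.7 = 0 → M_O = 106.7 kip·ft.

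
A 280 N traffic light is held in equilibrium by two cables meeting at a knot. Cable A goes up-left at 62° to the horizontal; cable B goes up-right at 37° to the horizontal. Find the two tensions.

ΣF_x = 0: −T_A·cos62° + T_B·cos37° = 0 → T_B = 0.587842·T_A.
ΣF_y = 0: T_A·sin62° + T_B·sin37° = 280.
Substitute: T_A·(0.882948 + 0.587842·0.601815) = 280 → T_A = 226.405 ≈ 226.4 N.
Then T_B = 0.587842 × 226.405 = 133.1 N.

T_A = 226.4 N, T_B = 133.1 N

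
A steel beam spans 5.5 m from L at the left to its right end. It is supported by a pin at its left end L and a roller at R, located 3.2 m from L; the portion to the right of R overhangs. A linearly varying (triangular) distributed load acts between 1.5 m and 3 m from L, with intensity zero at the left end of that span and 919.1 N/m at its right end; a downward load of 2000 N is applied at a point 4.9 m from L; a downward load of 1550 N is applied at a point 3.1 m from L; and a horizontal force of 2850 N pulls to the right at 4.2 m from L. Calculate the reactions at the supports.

Resultant of the triangular load: ½ × 919.1 × 1.5 = 689.325 N, acting at 2.5 m from L (one-third of the span from the peak).
Moments about L: R_y·3.2 − (½·919.1·1.5)·2.5 − 2000·4.9 − 1550·3.1 = 0 → R_y = 16328.3125/3.2 = 5102.6 ≈ 5103 N.
ΣF_y = 0: L_y + 5102.6 − ½·919.1·1.5 − 2000 − 1550 = 0 → L_y = -863.3 N.
ΣF_x = 0: L_x + 2850 = 0 → L_x = -2850 N.

L_x = -2850 N, L_y = -863.3 N, R_y = 5103 N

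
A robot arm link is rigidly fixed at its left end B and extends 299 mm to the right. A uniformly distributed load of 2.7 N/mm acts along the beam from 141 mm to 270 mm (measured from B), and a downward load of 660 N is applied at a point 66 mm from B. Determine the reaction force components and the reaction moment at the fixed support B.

B_x = 0, B_y = 1008 N, M_B = 115100 N·mm

Resultant of the distributed load: 2.7 × 129 = 348.3 N at 205.5 mm from B.
ΣF_x = 0: B_x = 0.
ΣF_y = 0: B_y − 2.7·129 − 660 = 0 → B_y = 1008 N.
ΣM about B: M_B − (2.7·129)·205.5 − 660·66 = 0 → M_B = 115100 N·mm.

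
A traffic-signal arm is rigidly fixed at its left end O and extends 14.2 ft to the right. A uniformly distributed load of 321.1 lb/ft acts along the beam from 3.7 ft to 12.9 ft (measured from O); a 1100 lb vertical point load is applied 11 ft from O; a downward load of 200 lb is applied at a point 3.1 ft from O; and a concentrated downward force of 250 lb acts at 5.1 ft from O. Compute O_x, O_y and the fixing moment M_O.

O_x = 0, O_y = 4504 lb, M_O = 38510 lb·ft

Resultant of the distributed load: 321.1 × 9.2 = 2954.12 lb at 8.3 ft from O.
ΣF_x = 0: O_x = 0.
ΣF_y = 0: O_y − 321.1·9.2 − 1100 − 200 − 250 = 0 → O_y = 4504 lb.
ΣM about O: M_O − (321.1·9.2)·8.3 − 1100·11 − 200·3.1 − 250·5.1 = 0 → M_O = 38510 lb·ft.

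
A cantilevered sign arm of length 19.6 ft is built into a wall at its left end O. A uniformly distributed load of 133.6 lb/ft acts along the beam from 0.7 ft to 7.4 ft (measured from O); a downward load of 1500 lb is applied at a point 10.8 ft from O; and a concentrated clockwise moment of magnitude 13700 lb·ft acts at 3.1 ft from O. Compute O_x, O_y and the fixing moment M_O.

Resultant of the distributed load: 133.6 × 6.7 = 895.12 lb at 4.05 ft from O.
ΣF_x = 0: O_x = 0.
ΣF_y = 0: O_y − 133.6·6.7 − 1500 = 0 → O_y = 2395 lb.
ΣM about O: M_O − (133.6·6.7)·4.05 − 1500·10.8 − 13700 = 0 → M_O = 33530 lb·ft.

O_x = 0, O_y = 2395 lb, M_O = 33530 lb·ft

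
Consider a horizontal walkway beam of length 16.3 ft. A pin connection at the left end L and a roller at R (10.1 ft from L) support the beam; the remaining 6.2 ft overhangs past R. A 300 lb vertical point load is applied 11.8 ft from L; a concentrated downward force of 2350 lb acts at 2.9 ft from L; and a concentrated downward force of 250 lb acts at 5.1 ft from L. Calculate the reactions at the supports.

Moments about L: R_y·10.1 − 300·11.8 − 2350·2.9 − 250·5.1 = 0 → R_y = 11630/10.1 = 1151.49 ≈ 1151 lb.
ΣF_y = 0: L_y + 1151.49 − 300 − 2350 − 250 = 0 → L_y = 1749 lb.
ΣF_x = 0: no horizontal applied forces, so L_x = 0.

L_x = 0, L_y = 1749 lb, R_y = 1151 lb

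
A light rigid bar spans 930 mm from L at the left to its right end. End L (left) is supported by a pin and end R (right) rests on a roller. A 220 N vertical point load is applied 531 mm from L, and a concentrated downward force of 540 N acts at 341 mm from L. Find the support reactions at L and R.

L_x = 0, L_y = 436.4 N, R_y = 323.6 N

ΣM about L: R_y·930 − 220·531 − 540·341 = 0 → R_y = 300960/930 = 323.613 ≈ 323.6 N.
ΣF_y = 0: L_y + 323.613 − 220 − 540 = 0 → L_y = 436.4 N.
ΣF_x = 0: no horizontal applied forces, so L_x = 0.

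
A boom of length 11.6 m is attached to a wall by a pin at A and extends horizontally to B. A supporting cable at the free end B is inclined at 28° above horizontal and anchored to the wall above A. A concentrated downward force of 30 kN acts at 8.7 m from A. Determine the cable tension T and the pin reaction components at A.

ΣM about A: T·sin28°·11.6 − 30·8.7 = 0 → T = 261/(11.6·0.469472) = 47.9262 ≈ 47.93 kN.
ΣF_x = 0: A_x − T·cos28° = 0 → A_x = 47.9262 × 0.882948 = 42.32 kN.
ΣF_y = 0: A_y + T·sin28° − 30 = 0 → A_y = 30 − 47.9262 × 0.469472 = 7.500 kN.

T = 47.93 kN, A_x = 42.32 kN, A_y = 7.500 kN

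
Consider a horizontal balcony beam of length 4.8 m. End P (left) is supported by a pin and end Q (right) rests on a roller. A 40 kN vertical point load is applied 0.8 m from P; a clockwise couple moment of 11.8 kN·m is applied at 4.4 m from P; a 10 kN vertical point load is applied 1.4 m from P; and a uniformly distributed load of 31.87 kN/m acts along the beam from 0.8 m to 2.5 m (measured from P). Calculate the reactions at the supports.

P_x = 0, P_y = 73.51 kN, Q_y = 30.67 kN

Resultant of the distributed load: 31.87 × 1.7 = 54.179 kN at 1.65 m from P.
ΣM about P: Q_y·4.8 − 40·0.8 − 11.8 − 10·1.4 − (31.87·1.7)·1.65 = 0 → Q_y = 147.19535/4.8 = 30.6657 ≈ 30.67 kN.
ΣF_y = 0: P_y + 30.6657 − 40 − 10 − 31.87·1.7 = 0 → P_y = 73.51 kN.
ΣF_x = 0: no horizontal applied forces, so P_x = 0.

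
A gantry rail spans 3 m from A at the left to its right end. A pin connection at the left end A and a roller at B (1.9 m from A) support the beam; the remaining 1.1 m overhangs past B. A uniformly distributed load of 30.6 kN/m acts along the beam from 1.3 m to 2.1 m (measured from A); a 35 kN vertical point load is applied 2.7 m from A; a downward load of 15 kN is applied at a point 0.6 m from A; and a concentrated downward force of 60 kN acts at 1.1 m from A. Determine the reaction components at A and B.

A_x = 0, A_y = 23.37 kN, B_y = 111.1 kN

Resultant of the distributed load: 30.6 × 0.8 = 24.48 kN at 1.7 m from A.
Moments about A: B_y·1.9 − (30.6·0.8)·1.7 − 35·2.7 − 15·0.6 − 60·1.1 = 0 → B_y = 211.116/1.9 = 111.114 ≈ 111.1 kN.
ΣF_y = 0: A_y + 111.114 − 30.6·0.8 − 35 − 15 − 60 = 0 → A_y = 23.37 kN.
ΣF_x = 0: no horizontal applied forces, so A_x = 0.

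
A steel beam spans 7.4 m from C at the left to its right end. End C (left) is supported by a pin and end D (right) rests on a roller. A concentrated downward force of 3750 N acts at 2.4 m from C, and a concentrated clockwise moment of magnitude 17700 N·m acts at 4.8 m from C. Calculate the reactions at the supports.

ΣM about C: D_y·7.4 − 3750·2.4 − 17700 = 0 → D_y = 26700/7.4 = 3608.11 ≈ 3608 N.
ΣF_y = 0: C_y + 3608.11 − 3750 = 0 → C_y = 141.9 N.
ΣF_x = 0: no horizontal applied forces, so C_x = 0.

C_x = 0, C_y = 141.9 N, D_y = 3608 N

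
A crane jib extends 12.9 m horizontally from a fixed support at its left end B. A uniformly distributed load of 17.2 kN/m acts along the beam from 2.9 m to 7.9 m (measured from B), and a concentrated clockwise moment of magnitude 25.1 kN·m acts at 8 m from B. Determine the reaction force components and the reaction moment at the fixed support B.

B_x = 0, B_y = 86.00 kN, M_B = 489.5 kN·m

Resultant of the distributed load: 17.2 × 5 = 86 kN at 5.4 m from B.
ΣF_x = 0: B_x = 0.
ΣF_y = 0: B_y − 17.2·5 = 0 → B_y = 86.00 kN.
ΣM about B: M_B − (17.2·5)·5.4 − 25.1 = 0 → M_B = 489.5 kN·m.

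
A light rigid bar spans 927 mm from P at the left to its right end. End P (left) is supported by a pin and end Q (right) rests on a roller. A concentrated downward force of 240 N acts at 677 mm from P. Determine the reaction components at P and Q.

ΣM about P: Q_y·927 − 240·677 = 0 → Q_y = 162480/927 = 175.275 ≈ 175.3 N.
ΣF_y = 0: P_y + 175.275 − 240 = 0 → P_y = 64.72 N.
ΣF_x = 0: no horizontal applied forces, so P_x = 0.

P_x = 0, P_y = 64.72 N, Q_y = 175.3 N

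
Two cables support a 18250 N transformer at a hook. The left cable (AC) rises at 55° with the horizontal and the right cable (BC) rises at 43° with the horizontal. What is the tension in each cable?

T_AC = 13480 N, T_BC = 10570 N

ΣF_x = 0: −T_AC·cos55° + T_BC·cos43° = 0 → T_BC = 0.784267·T_AC.
ΣF_y = 0: T_AC·sin55° + T_BC·sin43° = 18250.
Substitute: T_AC·(0.819152 + 0.784267·0.681998) = 18250 → T_AC = 13478.4 ≈ 13480 N.
Then T_BC = 0.784267 × 13478.4 = 10570 N.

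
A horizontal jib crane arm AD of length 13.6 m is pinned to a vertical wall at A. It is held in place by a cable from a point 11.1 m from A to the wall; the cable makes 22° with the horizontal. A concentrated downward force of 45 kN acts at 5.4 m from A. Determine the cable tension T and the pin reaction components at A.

ΣM about A: T·sin22°·11.1 − 45·5.4 = 0 → T = 243/(11.1·0.374607) = 58.4396 ≈ 58.44 kN.
ΣF_x = 0: A_x − T·cos22° = 0 → A_x = 58.4396 × 0.927184 = 54.18 kN.
ΣF_y = 0: A_y + T·sin22° − 45 = 0 → A_y = 45 − 58.4396 × 0.374607 = 23.11 kN.

T = 58.44 kN, A_x = 54.18 kN, A_y = 23.11 kN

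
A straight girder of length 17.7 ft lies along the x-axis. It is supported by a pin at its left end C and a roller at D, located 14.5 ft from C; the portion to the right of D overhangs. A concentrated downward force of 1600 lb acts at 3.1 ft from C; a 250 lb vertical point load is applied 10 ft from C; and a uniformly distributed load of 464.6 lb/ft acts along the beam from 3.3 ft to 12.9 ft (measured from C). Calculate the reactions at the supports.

C_x = 0, C_y = 3304 lb, D_y = 3006 lb

Resultant of the distributed load: 464.6 × 9.6 = 4460.16 lb at 8.1 ft from C.
Moments about C: D_y·14.5 − 1600·3.1 − 250·10 − (464.6·9.6)·8.1 = 0 → D_y = 43587.296/14.5 = 3006.02 ≈ 3006 lb.
ΣF_y = 0: C_y + 3006.02 − 1600 − 250 − 464.6·9.6 = 0 → C_y = 3304 lb.
ΣF_x = 0: no horizontal applied forces, so C_x = 0.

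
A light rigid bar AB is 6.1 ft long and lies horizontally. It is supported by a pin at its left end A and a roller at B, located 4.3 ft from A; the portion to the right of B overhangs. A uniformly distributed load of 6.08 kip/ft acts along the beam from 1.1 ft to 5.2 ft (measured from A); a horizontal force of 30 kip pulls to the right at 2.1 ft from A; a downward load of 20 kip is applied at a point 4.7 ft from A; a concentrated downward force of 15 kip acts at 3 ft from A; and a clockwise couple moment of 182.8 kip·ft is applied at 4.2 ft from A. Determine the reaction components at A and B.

A_x = -30.00 kip, A_y = -33.17 kip, B_y = 93.10 kip

Resultant of the distributed load: 6.08 × 4.1 = 24.928 kip at 3.15 ft from A.
ΣM about A: B_y·4.3 − (6.08·4.1)·3.15 − 20·4.7 − 15·3 − 182.8 = 0 → B_y = 400.3232/4.3 = 93.0984 ≈ 93.10 kip.
ΣF_y = 0: A_y + 93.0984 − 6.08·4.1 − 20 − 15 = 0 → A_y = -33.17 kip.
ΣF_x = 0: A_x + 30 = 0 → A_x = -30.00 kip.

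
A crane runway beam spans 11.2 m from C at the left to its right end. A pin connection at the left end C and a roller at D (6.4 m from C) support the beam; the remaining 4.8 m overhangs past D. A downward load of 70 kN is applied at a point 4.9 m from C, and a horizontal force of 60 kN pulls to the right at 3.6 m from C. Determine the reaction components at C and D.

Moments about C: D_y·6.4 − 70·4.9 = 0 → D_y = 343/6.4 = 53.5938 ≈ 53.59 kN.
ΣF_y = 0: C_y + 53.5938 − 70 = 0 → C_y = 16.41 kN.
ΣF_x = 0: C_x + 60 = 0 → C_x = -60.00 kN.

C_x = -60.00 kN, C_y = 16.41 kN, D_y = 53.59 kN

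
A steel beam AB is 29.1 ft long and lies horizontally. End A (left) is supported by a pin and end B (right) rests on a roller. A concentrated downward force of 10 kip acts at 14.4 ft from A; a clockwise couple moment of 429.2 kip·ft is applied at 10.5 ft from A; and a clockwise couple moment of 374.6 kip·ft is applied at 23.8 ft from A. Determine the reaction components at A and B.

Moments about A: B_y·29.1 − 10·14.4 − 429.2 − 374.6 = 0 → B_y = 947.8/29.1 = 32.5704 ≈ 32.57 kip.
ΣF_y = 0: A_y + 32.5704 − 10 = 0 → A_y = -22.57 kip.
ΣF_x = 0: no horizontal applied forces, so A_x = 0.

A_x = 0, A_y = -22.57 kip, B_y = 32.57 kip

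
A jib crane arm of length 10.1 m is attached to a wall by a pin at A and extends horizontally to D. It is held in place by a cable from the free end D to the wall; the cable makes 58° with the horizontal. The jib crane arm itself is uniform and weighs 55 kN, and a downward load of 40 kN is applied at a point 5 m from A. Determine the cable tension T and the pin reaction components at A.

ΣM about A: T·sin58°·10.1 − 55·5.05 − 40·5 = 0 → T = 477.75/(10.1·0.848048) = 55.7775 ≈ 55.78 kN.
ΣF_x = 0: A_x − T·cos58° = 0 → A_x = 55.7775 × 0.529919 = 29.56 kN.
ΣF_y = 0: A_y + T·sin58° − 55 − 40 = 0 → A_y = 95 − 55.7775 × 0.848048 = 47.70 kN.

T = 55.78 kN, A_x = 29.56 kN, A_y = 47.70 kN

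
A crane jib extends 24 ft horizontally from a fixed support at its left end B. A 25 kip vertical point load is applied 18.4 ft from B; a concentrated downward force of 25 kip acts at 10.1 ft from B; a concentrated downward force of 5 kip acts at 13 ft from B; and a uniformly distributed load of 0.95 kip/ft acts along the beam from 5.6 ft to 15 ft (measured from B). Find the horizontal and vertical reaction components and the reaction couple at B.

B_x = 0, B_y = 63.93 kip, M_B = 869.5 kip·ft

Resultant of the distributed load: 0.95 × 9.4 = 8.93 kip at 10.3 ft from B.
ΣF_x = 0: B_x = 0.
ΣF_y = 0: B_y − 25 − 25 − 5 − 0.95·9.4 = 0 → B_y = 63.93 kip.
ΣM about B: M_B − 25·18.4 − 25·10.1 − 5·13 − (0.95·9.4)·10.3 = 0 → M_B = 869.5 kip·ft.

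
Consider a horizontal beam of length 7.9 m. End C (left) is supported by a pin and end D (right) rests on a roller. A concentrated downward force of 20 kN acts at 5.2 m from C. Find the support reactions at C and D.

C_x = 0, C_y = 6.835 kN, D_y = 13.16 kN

ΣM about C: D_y·7.9 − 20·5.2 = 0 → D_y = 104/7.9 = 13.1646 ≈ 13.16 kN.
ΣF_y = 0: C_y + 13.1646 − 20 = 0 → C_y = 6.835 kN.
ΣF_x = 0: no horizontal applied forces, so C_x = 0.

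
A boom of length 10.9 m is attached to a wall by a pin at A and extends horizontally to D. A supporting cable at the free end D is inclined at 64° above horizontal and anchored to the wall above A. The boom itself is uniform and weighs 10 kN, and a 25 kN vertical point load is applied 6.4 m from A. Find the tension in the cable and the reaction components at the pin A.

T = 21.89 kN, A_x = 9.598 kN, A_y = 15.32 kN

ΣM about A: T·sin64°·10.9 − 10·5.45 − 25·6.4 = 0 → T = 214.5/(10.9·0.898794) = 21.8948 ≈ 21.89 kN.
ΣF_x = 0: A_x − T·cos64° = 0 → A_x = 21.8948 × 0.438371 = 9.598 kN.
ΣF_y = 0: A_y + T·sin64° − 10 − 25 = 0 → A_y = 35 − 21.8948 × 0.898794 = 15.32 kN.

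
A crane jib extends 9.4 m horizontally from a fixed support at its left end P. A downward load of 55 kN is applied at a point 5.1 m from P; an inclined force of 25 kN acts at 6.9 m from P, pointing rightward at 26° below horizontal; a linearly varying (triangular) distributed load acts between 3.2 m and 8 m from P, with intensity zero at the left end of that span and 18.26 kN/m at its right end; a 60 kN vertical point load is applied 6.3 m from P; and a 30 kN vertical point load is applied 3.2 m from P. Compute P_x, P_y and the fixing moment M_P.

P_x = -22.47 kN, P_y = 199.8 kN, M_P = 1111 kN·m

Resultant of the triangular load: ½ × 18.26 × 4.8 = 43.824 kN, acting at 6.4 m from P (one-third of the span from the peak).
ΣF_x = 0: P_x + 25·cos26° = 0 → P_x = -22.47 kN.
ΣF_y = 0: P_y − 55 − 25·sin26° − ½·18.26·4.8 − 60 − 30 = 0 → P_y = 199.8 kN.
ΣM about P: M_P − 55·5.1 − 25·sin26°·6.9 − (½·18.26·4.8)·6.4 − 60·6.3 − 30·3.2 = 0 → M_P = 1111 kN·m.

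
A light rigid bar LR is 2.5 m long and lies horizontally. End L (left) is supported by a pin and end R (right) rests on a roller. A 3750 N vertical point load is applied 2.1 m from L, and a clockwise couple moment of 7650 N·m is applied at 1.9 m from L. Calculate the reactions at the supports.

Taking moments about L: R_y·2.5 − 3750·2.1 − 7650 = 0 → R_y = 15525/2.5 = 6210 N.
ΣF_y = 0: L_y + 6210 − 3750 = 0 → L_y = -2460 N.
ΣF_x = 0: no horizontal applied forces, so L_x = 0.

L_x = 0, L_y = -2460 N, R_y = 6210 N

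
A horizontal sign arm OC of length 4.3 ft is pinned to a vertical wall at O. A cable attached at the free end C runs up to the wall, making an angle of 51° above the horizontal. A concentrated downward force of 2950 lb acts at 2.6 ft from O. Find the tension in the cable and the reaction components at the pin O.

ΣM about O: T·sin51°·4.3 − 2950·2.6 = 0 → T = 7670/(4.3·0.777146) = 2295.22 ≈ 2295 lb.
ΣF_x = 0: O_x − T·cos51° = 0 → O_x = 2295.22 × 0.62932 = 1444 lb.
ΣF_y = 0: O_y + T·sin51° − 2950 = 0 → O_y = 2950 − 2295.22 × 0.777146 = 1166 lb.

T = 2295 lb, O_x = 1444 lb, O_y = 1166 lb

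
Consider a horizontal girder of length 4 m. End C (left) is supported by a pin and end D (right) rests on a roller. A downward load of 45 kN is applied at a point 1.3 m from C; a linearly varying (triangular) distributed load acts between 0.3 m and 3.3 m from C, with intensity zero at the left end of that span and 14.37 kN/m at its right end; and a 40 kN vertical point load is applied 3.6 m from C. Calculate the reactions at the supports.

Resultant of the triangular load: ½ × 14.37 × 3 = 21.555 kN, acting at 2.3 m from C (one-third of the span from the peak).
Moments about C: D_y·4 − 45·1.3 − (½·14.37·3)·2.3 − 40·3.6 = 0 → D_y = 252.0765/4 = 63.0191 ≈ 63.02 kN.
ΣF_y = 0: C_y + 63.0191 − 45 − ½·14.37·3 − 40 = 0 → C_y = 43.54 kN.
ΣF_x = 0: no horizontal applied forces, so C_x = 0.

C_x = 0, C_y = 43.54 kN, D_y = 63.02 kN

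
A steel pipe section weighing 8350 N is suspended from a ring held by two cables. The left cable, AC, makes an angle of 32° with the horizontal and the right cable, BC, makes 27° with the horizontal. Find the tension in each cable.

ΣF_x = 0: −T_AC·cos32° + T_BC·cos27° = 0 → T_BC = 0.951787·T_AC.
ΣF_y = 0: T_AC·sin32° + T_BC·sin27° = 8350.
Substitute: T_AC·(0.529919 + 0.951787·0.45399) = 8350 → T_AC = 8679.65 ≈ 8680 N.
Then T_BC = 0.951787 × 8679.65 = 8261 N.

T_AC = 8680 N, T_BC = 8261 N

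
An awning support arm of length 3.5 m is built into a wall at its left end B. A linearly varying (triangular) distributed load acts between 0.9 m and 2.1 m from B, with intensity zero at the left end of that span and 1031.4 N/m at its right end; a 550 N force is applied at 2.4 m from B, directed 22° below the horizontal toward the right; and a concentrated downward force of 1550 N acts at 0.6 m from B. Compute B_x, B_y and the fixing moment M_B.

Resultant of the triangular load: ½ × 1031.4 × 1.2 = 618.84 N, acting at 1.7 m from B (one-third of the span from the peak).
ΣF_x = 0: B_x + 550·cos22° = 0 → B_x = -510.0 N.
ΣF_y = 0: B_y − ½·1031.4·1.2 − 550·sin22° − 1550 = 0 → B_y = 2375 N.
ΣM about B: M_B − (½·1031.4·1.2)·1.7 − 550·sin22°·2.4 − 1550·0.6 = 0 → M_B = 2477 N·m.

B_x = -510.0 N, B_y = 2375 N, M_B = 2477 N·m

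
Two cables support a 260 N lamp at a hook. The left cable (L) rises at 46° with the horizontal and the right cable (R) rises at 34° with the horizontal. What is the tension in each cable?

T_L = 218.9 N, T_R = 183.4 N

ΣF_x = 0: −T_L·cos46° + T_R·cos34° = 0 → T_R = 0.837909·T_L.
ΣF_y = 0: T_L·sin46° + T_R·sin34° = 260.
Substitute: T_L·(0.71934 + 0.837909·0.559193) = 260 → T_L = 218.875 ≈ 218.9 N.
Then T_R = 0.837909 × 218.875 = 183.4 N.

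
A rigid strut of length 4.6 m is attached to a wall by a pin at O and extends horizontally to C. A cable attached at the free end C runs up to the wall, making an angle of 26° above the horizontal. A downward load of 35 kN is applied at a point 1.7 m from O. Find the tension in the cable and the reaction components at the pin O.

ΣM about O: T·sin26°·4.6 − 35·1.7 = 0 → T = 59.5/(4.6·0.438371) = 29.5065 ≈ 29.51 kN.
ΣF_x = 0: O_x − T·cos26° = 0 → O_x = 29.5065 × 0.898794 = 26.52 kN.
ΣF_y = 0: O_y + T·sin26° − 35 = 0 → O_y = 35 − 29.5065 × 0.438371 = 22.07 kN.

T = 29.51 kN, O_x = 26.52 kN, O_y = 22.07 kN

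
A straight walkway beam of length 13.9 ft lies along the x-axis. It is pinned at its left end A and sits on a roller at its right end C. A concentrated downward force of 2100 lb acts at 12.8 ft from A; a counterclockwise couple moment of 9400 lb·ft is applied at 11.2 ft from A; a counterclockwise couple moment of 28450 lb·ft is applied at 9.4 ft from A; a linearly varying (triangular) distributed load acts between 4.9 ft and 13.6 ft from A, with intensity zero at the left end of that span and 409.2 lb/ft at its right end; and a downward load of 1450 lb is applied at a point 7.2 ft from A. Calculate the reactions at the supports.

A_x = 0, A_y = 3998 lb, C_y = 1332 lb

Resultant of the triangular load: ½ × 409.2 × 8.7 = 1780.02 lb, acting at 10.7 ft from A (one-third of the span from the peak).
Taking moments about A: C_y·13.9 − 2100·12.8 + 9400 + 28450 − (½·409.2·8.7)·10.7 − 1450·7.2 = 0 → C_y = 18516.214/13.9 = 1332.1 ≈ 1332 lb.
ΣF_y = 0: A_y + 1332.1 − 2100 − ½·409.2·8.7 − 1450 = 0 → A_y = 3998 lb.
ΣF_x = 0: no horizontal applied forces, so A_x = 0.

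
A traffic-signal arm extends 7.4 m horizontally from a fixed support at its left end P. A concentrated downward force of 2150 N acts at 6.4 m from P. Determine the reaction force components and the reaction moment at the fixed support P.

ΣF_x = 0: P_x = 0.
ΣF_y = 0: P_y − 2150 = 0 → P_y = 2150 N.
ΣM about P: M_P − 2150·6.4 = 0 → M_P = 13760 N·m.

P_x = 0, P_y = 2150 N, M_P = 13760 N·m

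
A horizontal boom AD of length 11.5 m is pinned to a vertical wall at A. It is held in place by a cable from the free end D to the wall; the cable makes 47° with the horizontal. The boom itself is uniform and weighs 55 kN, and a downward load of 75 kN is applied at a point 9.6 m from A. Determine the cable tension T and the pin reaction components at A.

ΣM about A: T·sin47°·11.5 − 55·5.75 − 75·9.6 = 0 → T = 1036.25/(11.5·0.731354) = 123.208 ≈ 123.2 kN.
ΣF_x = 0: A_x − T·cos47° = 0 → A_x = 123.208 × 0.681998 = 84.03 kN.
ΣF_y = 0: A_y + T·sin47° − 55 − 75 = 0 → A_y = 130 − 123.208 × 0.731354 = 39.89 kN.

T = 123.2 kN, A_x = 84.03 kN, A_y = 39.89 kN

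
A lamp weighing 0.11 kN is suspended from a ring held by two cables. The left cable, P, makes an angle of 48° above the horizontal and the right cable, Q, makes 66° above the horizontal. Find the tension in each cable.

T_P = 0.04898 kN, T_Q = 0.08057 kN

ΣF_x = 0: −T_P·cos48° + T_Q·cos66° = 0 → T_Q = 1.64512·T_P.
ΣF_y = 0: T_P·sin48° + T_Q·sin66° = 0.11.
Substitute: T_P·(0.743145 + 1.64512·0.913545) = 0.11 → T_P = 0.0489752 ≈ 0.04898 kN.
Then T_Q = 1.64512 × 0.0489752 = 0.08057 kN.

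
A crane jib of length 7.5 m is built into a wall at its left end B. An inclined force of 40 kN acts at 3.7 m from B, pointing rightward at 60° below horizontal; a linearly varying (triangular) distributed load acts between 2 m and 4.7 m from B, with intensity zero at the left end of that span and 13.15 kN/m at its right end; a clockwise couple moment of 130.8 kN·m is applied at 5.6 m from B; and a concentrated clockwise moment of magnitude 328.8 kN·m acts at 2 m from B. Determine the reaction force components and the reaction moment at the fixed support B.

B_x = -20.00 kN, B_y = 52.39 kN, M_B = 655.2 kN·m

Resultant of the triangular load: ½ × 13.15 × 2.7 = 17.7525 kN, acting at 3.8 m from B (one-third of the span from the peak).
ΣF_x = 0: B_x + 40·cos60° = 0 → B_x = -20.00 kN.
ΣF_y = 0: B_y − 40·sin60° − ½·13.15·2.7 = 0 → B_y = 52.39 kN.
ΣM about B: M_B − 40·sin60°·3.7 − (½·13.15·2.7)·3.8 − 130.8 − 328.8 = 0 → M_B = 655.2 kN·m.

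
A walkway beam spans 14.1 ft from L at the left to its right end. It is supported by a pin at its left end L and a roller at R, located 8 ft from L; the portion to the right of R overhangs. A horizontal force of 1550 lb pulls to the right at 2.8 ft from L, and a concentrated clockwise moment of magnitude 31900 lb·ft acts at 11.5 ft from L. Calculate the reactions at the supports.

ΣM about L: R_y·8 − 31900 = 0 → R_y = 31900/8 = 3987.5 ≈ 3988 lb.
ΣF_y = 0: L_y + 3987.5  = 0 → L_y = -3988 lb.
ΣF_x = 0: L_x + 1550 = 0 → L_x = -1550 lb.

L_x = -1550 lb, L_y = -3988 lb, R_y = 3988 lb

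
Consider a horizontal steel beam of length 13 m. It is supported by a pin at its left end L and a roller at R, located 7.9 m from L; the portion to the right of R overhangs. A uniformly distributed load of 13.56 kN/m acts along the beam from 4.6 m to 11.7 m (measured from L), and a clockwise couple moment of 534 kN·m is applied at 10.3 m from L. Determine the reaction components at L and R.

Resultant of the distributed load: 13.56 × 7.1 = 96.276 kN at 8.15 m from L.
ΣM about L: R_y·7.9 − (13.56·7.1)·8.15 − 534 = 0 → R_y = 1318.6494/7.9 = 166.918 ≈ 166.9 kN.
ΣF_y = 0: L_y + 166.918 − 13.56·7.1 = 0 → L_y = -70.64 kN.
ΣF_x = 0: no horizontal applied forces, so L_x = 0.

L_x = 0, L_y = -70.64 kN, R_y = 166.9 kN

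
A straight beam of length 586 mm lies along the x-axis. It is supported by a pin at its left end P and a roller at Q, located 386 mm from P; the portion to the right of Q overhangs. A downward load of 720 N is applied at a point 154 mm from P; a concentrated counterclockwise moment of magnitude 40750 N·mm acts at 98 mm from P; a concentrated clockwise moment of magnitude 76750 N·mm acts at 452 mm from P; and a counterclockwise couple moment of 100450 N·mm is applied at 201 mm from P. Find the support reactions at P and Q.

P_x = 0, P_y = 599.7 N, Q_y = 120.3 N

Taking moments about P: Q_y·386 − 720·154 + 40750 − 76750 + 100450 = 0 → Q_y = 46430/386 = 120.285 ≈ 120.3 N.
ΣF_y = 0: P_y + 120.285 − 720 = 0 → P_y = 599.7 N.
ΣF_x = 0: no horizontal applied forces, so P_x = 0.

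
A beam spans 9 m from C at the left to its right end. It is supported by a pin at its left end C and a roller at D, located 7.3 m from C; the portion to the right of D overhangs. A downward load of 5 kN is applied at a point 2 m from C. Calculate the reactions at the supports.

C_x = 0, C_y = 3.630 kN, D_y = 1.370 kN

Taking moments about C: D_y·7.3 − 5·2 = 0 → D_y = 10/7.3 = 1.36986 ≈ 1.370 kN.
ΣF_y = 0: C_y + 1.36986 − 5 = 0 → C_y = 3.630 kN.
ΣF_x = 0: no horizontal applied forces, so C_x = 0.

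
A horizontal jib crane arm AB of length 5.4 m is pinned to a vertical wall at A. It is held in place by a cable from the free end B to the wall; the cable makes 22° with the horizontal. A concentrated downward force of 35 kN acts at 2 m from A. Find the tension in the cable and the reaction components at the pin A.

T = 34.60 kN, A_x = 32.08 kN, A_y = 22.04 kN

ΣM about A: T·sin22°·5.4 − 35·2 = 0 → T = 70/(5.4·0.374607) = 34.6042 ≈ 34.60 kN.
ΣF_x = 0: A_x − T·cos22° = 0 → A_x = 34.6042 × 0.927184 = 32.08 kN.
ΣF_y = 0: A_y + T·sin22° − 35 = 0 → A_y = 35 − 34.6042 × 0.374607 = 22.04 kN.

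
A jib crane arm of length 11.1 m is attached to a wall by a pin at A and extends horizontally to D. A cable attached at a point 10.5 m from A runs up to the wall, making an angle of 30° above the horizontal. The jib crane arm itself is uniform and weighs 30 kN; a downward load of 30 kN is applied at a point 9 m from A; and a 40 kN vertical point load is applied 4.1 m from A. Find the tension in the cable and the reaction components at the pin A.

T = 114.4 kN, A_x = 99.06 kN, A_y = 42.81 kN

ΣM about A: T·sin30°·10.5 − 30·5.55 − 30·9 − 40·4.1 = 0 → T = 600.5/(10.5·0.5) = 114.381 ≈ 114.4 kN.
ΣF_x = 0: A_x − T·cos30° = 0 → A_x = 114.381 × 0.866025 = 99.06 kN.
ΣF_y = 0: A_y + T·sin30° − 30 − 30 − 40 = 0 → A_y = 100 − 114.381 × 0.5 = 42.81 kN.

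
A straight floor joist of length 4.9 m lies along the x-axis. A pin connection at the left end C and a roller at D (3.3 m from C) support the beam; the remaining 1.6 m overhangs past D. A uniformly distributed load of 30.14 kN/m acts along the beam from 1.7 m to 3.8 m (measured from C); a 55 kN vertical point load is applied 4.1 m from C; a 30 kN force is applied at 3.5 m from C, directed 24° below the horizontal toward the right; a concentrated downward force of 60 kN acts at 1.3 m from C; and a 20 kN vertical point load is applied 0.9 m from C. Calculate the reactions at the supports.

C_x = -27.41 kN, C_y = 47.39 kN, D_y = 163.1 kN

Resultant of the distributed load: 30.14 × 2.1 = 63.294 kN at 2.75 m from C.
ΣM about C: D_y·3.3 − (30.14·2.1)·2.75 − 55·4.1 − 30·sin24°·3.5 − 60·1.3 − 20·0.9 = 0 → D_y = 538.266/3.3 = 163.111 ≈ 163.1 kN.
ΣF_y = 0: C_y + 163.111 − 30.14·2.1 − 55 − 30·sin24° − 60 − 20 = 0 → C_y = 47.39 kN.
ΣF_x = 0: C_x + 30·cos24° = 0 → C_x = -27.41 kN.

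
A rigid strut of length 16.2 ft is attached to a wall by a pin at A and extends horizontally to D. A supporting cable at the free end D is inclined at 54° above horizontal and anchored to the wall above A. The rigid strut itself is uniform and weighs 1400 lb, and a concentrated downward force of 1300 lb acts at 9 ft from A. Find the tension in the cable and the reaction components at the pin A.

ΣM about A: T·sin54°·16.2 − 1400·8.1 − 1300·9 = 0 → T = 23040/(16.2·0.809017) = 1757.96 ≈ 1758 lb.
ΣF_x = 0: A_x − T·cos54° = 0 → A_x = 1757.96 × 0.587785 = 1033 lb.
ΣF_y = 0: A_y + T·sin54° − 1400 − 1300 = 0 → A_y = 2700 − 1757.96 × 0.809017 = 1278 lb.

T = 1758 lb, A_x = 1033 lb, A_y = 1278 lb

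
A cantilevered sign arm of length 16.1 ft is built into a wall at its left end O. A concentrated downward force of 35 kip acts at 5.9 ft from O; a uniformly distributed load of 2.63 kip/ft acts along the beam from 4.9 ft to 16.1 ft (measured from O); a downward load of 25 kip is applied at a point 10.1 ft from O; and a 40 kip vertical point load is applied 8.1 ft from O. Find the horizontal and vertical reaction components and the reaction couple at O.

O_x = 0, O_y = 129.5 kip, M_O = 1092 kip·ft

Resultant of the distributed load: 2.63 × 11.2 = 29.456 kip at 10.5 ft from O.
ΣF_x = 0: O_x = 0.
ΣF_y = 0: O_y − 35 − 2.63·11.2 − 25 − 40 = 0 → O_y = 129.5 kip.
ΣM about O: M_O − 35·5.9 − (2.63·11.2)·10.5 − 25·10.1 − 40·8.1 = 0 → M_O = 1092 kip·ft.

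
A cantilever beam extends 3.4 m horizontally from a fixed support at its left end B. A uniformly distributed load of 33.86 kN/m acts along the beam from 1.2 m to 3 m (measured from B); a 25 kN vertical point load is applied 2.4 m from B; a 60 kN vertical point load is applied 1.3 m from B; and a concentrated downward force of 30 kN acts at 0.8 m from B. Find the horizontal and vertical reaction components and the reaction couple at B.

Resultant of the distributed load: 33.86 × 1.8 = 60.948 kN at 2.1 m from B.
ΣF_x = 0: B_x = 0.
ΣF_y = 0: B_y − 33.86·1.8 − 25 − 60 − 30 = 0 → B_y = 175.9 kN.
ΣM about B: M_B − (33.86·1.8)·2.1 − 25·2.4 − 60·1.3 − 30·0.8 = 0 → M_B = 290.0 kN·m.

B_x = 0, B_y = 175.9 kN, M_B = 290.0 kN·m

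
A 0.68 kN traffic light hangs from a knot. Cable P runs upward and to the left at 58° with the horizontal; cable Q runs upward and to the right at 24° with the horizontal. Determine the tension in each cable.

ΣF_x = 0: −T_P·cos58° + T_Q·cos24° = 0 → T_Q = 0.580069·T_P.
ΣF_y = 0: T_P·sin58° + T_Q·sin24° = 0.68.
Substitute: T_P·(0.848048 + 0.580069·0.406737) = 0.68 → T_P = 0.627316 ≈ 0.6273 kN.
Then T_Q = 0.580069 × 0.627316 = 0.3639 kN.

T_P = 0.6273 kN, T_Q = 0.3639 kN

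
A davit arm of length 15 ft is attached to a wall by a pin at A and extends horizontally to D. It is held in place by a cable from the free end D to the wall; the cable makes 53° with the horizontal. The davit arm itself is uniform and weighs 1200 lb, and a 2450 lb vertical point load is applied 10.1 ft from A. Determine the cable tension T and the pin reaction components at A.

ΣM about A: T·sin53°·15 − 1200·7.5 − 2450·10.1 = 0 → T = 33745/(15·0.798636) = 2816.89 ≈ 2817 lb.
ΣF_x = 0: A_x − T·cos53° = 0 → A_x = 2816.89 × 0.601815 = 1695 lb.
ΣF_y = 0: A_y + T·sin53° − 1200 − 2450 = 0 → A_y = 3650 − 2816.89 × 0.798636 = 1400 lb.

T = 2817 lb, A_x = 1695 lb, A_y = 1400 lb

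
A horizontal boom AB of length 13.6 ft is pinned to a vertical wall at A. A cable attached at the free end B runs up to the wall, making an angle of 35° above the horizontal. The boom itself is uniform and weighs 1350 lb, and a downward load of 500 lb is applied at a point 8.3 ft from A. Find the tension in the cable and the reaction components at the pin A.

ΣM about A: T·sin35°·13.6 − 1350·6.8 − 500·8.3 = 0 → T = 13330/(13.6·0.573576) = 1708.84 ≈ 1709 lb.
ΣF_x = 0: A_x − T·cos35° = 0 → A_x = 1708.84 × 0.819152 = 1400 lb.
ΣF_y = 0: A_y + T·sin35° − 1350 − 500 = 0 → A_y = 1850 − 1708.84 × 0.573576 = 869.9 lb.

T = 1709 lb, A_x = 1400 lb, A_y = 869.9 lb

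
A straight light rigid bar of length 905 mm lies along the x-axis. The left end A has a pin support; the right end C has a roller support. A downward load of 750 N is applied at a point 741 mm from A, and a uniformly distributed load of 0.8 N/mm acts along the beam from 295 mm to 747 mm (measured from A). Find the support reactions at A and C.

Resultant of the distributed load: 0.8 × 452 = 361.6 N at 521 mm from A.
Taking moments about A: C_y·905 − 750·741 − (0.8·452)·521 = 0 → C_y = 744143.6/905 = 822.258 ≈ 822.3 N.
ΣF_y = 0: A_y + 822.258 − 750 − 0.8·452 = 0 → A_y = 289.3 N.
ΣF_x = 0: no horizontal applied forces, so A_x = 0.

A_x = 0, A_y = 289.3 N, C_y = 822.3 N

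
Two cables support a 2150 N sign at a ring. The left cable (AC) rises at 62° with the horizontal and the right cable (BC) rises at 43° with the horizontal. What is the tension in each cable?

ΣF_x = 0: −T_AC·cos62° + T_BC·cos43° = 0 → T_BC = 0.641921·T_AC.
ΣF_y = 0: T_AC·sin62° + T_BC·sin43° = 2150.
Substitute: T_AC·(0.882948 + 0.641921·0.681998) = 2150 → T_AC = 1627.88 ≈ 1628 N.
Then T_BC = 0.641921 × 1627.88 = 1045 N.

T_AC = 1628 N, T_BC = 1045 N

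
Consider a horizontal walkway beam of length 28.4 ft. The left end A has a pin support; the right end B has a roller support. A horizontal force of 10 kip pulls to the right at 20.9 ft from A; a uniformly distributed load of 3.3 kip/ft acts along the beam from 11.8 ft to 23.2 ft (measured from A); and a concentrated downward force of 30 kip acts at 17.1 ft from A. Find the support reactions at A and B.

A_x = -10.00 kip, A_y = 26.38 kip, B_y = 41.24 kip

Resultant of the distributed load: 3.3 × 11.4 = 37.62 kip at 17.5 ft from A.
Moments about A: B_y·28.4 − (3.3·11.4)·17.5 − 30·17.1 = 0 → B_y = 1171.35/28.4 = 41.2447 ≈ 41.24 kip.
ΣF_y = 0: A_y + 41.2447 − 3.3·11.4 − 30 = 0 → A_y = 26.38 kip.
ΣF_x = 0: A_x + 10 = 0 → A_x = -10.00 kip.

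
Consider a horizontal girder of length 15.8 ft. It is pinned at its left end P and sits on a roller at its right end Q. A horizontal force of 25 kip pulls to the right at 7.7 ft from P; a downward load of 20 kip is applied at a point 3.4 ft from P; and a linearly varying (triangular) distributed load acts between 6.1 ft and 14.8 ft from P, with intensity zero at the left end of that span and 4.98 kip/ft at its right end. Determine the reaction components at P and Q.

Resultant of the triangular load: ½ × 4.98 × 8.7 = 21.663 kip, acting at 11.9 ft from P (one-third of the span from the peak).
ΣM about P: Q_y·15.8 − 20·3.4 − (½·4.98·8.7)·11.9 = 0 → Q_y = 325.7897/15.8 = 20.6196 ≈ 20.62 kip.
ΣF_y = 0: P_y + 20.6196 − 20 − ½·4.98·8.7 = 0 → P_y = 21.04 kip.
ΣF_x = 0: P_x + 25 = 0 → P_x = -25.00 kip.

P_x = -25.00 kip, P_y = 21.04 kip, Q_y = 20.62 kip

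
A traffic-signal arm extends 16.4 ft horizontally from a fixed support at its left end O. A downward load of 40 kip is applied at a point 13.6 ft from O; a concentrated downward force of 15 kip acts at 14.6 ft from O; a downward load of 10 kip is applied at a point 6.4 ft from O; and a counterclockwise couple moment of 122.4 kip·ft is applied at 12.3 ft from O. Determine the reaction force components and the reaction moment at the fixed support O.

ΣF_x = 0: O_x = 0.
ΣF_y = 0: O_y − 40 − 15 − 10 = 0 → O_y = 65.00 kip.
ΣM about O: M_O − 40·13.6 − 15·14.6 − 10·6.4 + 122.4 = 0 → M_O = 704.6 kip·ft.

O_x = 0, O_y = 65.00 kip, M_O = 704.6 kip·ft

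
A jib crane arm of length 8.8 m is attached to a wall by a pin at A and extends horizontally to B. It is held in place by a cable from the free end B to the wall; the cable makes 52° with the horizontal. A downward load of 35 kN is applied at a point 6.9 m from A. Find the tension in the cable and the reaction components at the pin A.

ΣM about A: T·sin52°·8.8 − 35·6.9 = 0 → T = 241.5/(8.8·0.788011) = 34.8259 ≈ 34.83 kN.
ΣF_x = 0: A_x − T·cos52° = 0 → A_x = 34.8259 × 0.615661 = 21.44 kN.
ΣF_y = 0: A_y + T·sin52° − 35 = 0 → A_y = 35 − 34.8259 × 0.788011 = 7.557 kN.

T = 34.83 kN, A_x = 21.44 kN, A_y = 7.557 kN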